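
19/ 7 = 2.71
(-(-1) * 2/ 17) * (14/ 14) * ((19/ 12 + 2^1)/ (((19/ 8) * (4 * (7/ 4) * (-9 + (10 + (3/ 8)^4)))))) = 704512/ 28332591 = 0.02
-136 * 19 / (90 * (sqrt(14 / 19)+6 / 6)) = -24548 / 225+1292 * sqrt(266) / 225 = -15.45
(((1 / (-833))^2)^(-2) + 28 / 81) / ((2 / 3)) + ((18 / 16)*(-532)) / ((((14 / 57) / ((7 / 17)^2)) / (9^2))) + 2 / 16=45084041249445805 / 62424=722222883016.88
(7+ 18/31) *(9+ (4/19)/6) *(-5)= -605125/1767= -342.46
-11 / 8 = -1.38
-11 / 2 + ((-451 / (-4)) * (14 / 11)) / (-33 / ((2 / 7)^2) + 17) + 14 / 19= -302181 / 58862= -5.13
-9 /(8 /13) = -14.62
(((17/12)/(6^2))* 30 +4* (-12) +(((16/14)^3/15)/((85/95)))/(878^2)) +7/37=-697981799568749/14968431931320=-46.63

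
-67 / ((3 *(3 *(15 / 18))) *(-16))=67 / 120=0.56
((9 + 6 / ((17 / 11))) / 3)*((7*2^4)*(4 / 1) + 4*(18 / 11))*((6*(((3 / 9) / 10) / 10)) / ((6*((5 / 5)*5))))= 730 / 561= 1.30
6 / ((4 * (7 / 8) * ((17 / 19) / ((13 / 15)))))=988 / 595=1.66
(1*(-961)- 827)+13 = -1775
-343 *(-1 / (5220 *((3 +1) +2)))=0.01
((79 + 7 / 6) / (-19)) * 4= -962 / 57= -16.88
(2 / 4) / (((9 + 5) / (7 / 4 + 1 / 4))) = 1 / 14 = 0.07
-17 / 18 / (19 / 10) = -85 / 171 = -0.50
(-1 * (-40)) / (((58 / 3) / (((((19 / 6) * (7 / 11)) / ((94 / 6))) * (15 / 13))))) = 59850 / 194909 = 0.31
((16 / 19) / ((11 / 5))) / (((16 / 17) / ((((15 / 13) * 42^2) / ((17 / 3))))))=396900 / 2717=146.08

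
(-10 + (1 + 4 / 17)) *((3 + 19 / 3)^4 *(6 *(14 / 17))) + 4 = -2564313620 / 7803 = -328631.76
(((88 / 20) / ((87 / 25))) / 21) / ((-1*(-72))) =55 / 65772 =0.00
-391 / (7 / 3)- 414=-4071 / 7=-581.57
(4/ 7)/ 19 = 4/ 133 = 0.03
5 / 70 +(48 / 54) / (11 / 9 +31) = 201 / 2030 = 0.10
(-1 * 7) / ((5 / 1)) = -7 / 5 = -1.40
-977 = -977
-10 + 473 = 463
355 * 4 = 1420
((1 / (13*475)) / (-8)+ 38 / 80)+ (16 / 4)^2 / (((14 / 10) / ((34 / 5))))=3379731 / 43225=78.19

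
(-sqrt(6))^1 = -sqrt(6) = -2.45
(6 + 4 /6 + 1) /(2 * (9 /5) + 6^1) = 115 /144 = 0.80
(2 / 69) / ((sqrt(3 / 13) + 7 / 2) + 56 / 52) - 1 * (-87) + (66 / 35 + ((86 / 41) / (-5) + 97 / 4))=125050407403 / 1109364060 - 104 * sqrt(39) / 966345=112.72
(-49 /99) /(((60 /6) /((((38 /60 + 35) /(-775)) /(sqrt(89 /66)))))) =52381*sqrt(5874) /2048557500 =0.00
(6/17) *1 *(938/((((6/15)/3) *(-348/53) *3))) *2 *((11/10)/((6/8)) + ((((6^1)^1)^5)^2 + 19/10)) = -45090234615517/2958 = -15243487023.50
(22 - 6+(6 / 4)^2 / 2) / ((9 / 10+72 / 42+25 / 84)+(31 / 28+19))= 14385 / 19336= 0.74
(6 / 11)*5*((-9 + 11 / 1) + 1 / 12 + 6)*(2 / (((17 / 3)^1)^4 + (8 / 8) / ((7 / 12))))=274995 / 6441809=0.04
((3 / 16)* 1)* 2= 3 / 8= 0.38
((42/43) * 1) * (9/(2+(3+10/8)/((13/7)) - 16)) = -936/1247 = -0.75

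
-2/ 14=-0.14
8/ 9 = 0.89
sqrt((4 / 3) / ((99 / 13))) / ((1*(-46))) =-sqrt(429) / 2277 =-0.01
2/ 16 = 1/ 8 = 0.12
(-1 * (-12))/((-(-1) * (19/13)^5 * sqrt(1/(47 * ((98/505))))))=31188612 * sqrt(47470)/1250429995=5.43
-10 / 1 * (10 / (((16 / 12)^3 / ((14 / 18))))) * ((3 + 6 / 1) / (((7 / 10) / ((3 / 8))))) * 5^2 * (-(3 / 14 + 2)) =7846875 / 896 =8757.67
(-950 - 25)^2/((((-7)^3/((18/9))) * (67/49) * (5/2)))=-760500/469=-1621.54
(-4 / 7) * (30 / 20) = -6 / 7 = -0.86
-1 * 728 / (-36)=182 / 9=20.22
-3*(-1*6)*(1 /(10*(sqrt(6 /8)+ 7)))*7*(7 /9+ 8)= 14.06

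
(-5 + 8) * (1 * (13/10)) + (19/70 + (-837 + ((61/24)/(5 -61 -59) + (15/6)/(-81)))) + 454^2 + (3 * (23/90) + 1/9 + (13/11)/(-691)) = 813948090434879/3964985640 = 205283.99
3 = 3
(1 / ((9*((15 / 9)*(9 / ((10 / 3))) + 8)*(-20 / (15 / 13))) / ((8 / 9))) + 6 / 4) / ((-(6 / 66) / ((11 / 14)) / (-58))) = 92346353 / 122850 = 751.70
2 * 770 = 1540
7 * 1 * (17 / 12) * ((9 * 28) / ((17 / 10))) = 1470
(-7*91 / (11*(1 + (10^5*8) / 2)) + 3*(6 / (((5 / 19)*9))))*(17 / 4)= 32.30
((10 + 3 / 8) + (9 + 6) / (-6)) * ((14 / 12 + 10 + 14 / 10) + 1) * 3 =25641 / 80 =320.51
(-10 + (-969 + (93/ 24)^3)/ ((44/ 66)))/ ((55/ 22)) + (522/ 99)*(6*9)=-7483841/ 28160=-265.76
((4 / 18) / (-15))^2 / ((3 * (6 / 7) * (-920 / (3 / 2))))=-7 / 50301000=-0.00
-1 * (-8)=8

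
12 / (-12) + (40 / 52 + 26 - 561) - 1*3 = -6997 / 13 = -538.23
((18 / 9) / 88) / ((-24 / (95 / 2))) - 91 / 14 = -6.54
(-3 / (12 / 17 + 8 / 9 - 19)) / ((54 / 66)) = 561 / 2663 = 0.21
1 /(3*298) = 0.00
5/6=0.83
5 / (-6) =-5 / 6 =-0.83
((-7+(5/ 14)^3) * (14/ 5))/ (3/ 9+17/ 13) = -744237/ 62720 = -11.87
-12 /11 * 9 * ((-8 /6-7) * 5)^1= 4500 /11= 409.09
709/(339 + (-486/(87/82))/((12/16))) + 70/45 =-24905/23643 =-1.05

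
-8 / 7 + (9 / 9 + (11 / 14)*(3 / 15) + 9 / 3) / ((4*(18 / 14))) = -281 / 840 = -0.33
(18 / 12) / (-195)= -1 / 130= -0.01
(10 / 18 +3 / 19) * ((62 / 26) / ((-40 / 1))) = -1891 / 44460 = -0.04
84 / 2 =42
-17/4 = -4.25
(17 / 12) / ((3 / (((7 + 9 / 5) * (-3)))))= -187 / 15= -12.47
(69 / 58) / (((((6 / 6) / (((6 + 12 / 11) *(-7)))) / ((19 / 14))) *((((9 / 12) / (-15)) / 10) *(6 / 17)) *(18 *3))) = 2414425 / 2871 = 840.97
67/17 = 3.94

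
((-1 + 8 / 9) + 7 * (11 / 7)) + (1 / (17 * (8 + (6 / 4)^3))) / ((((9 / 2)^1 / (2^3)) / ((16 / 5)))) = 760078 / 69615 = 10.92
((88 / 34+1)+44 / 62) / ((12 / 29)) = 21895 / 2108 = 10.39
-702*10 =-7020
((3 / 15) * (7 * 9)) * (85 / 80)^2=18207 / 1280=14.22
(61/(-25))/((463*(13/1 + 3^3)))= -61/463000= -0.00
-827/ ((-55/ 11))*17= 14059/ 5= 2811.80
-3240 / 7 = -462.86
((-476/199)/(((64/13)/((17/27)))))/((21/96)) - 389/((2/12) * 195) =-4668604/349245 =-13.37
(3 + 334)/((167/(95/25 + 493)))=837108/835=1002.52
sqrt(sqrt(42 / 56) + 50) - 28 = -28 + sqrt(2 *sqrt(3) + 200) / 2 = -20.87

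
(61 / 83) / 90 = 61 / 7470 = 0.01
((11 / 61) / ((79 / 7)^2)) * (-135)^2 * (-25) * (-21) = 5157219375 / 380701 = 13546.64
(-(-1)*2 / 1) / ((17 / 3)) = 6 / 17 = 0.35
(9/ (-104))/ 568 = -9/ 59072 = -0.00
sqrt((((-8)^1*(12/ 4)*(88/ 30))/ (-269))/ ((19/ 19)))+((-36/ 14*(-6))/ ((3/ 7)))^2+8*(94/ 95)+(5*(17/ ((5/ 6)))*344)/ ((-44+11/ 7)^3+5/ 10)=4*sqrt(29590)/ 1345+6488086224256/ 4977601285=1303.97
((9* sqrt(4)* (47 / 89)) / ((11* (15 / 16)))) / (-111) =-1504 / 181115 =-0.01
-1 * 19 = -19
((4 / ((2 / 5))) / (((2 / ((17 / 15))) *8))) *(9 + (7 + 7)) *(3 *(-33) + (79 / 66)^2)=-166176173 / 104544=-1589.53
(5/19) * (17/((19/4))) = 340/361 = 0.94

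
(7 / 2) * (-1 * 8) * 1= -28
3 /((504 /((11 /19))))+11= 35123 /3192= 11.00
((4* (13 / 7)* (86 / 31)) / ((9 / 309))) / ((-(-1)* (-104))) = -4429 / 651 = -6.80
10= 10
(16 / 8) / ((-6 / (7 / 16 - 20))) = 313 / 48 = 6.52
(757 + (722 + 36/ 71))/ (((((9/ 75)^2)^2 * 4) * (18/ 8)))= 13677734375/ 17253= 792774.26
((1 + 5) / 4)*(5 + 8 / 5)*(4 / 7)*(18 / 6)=594 / 35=16.97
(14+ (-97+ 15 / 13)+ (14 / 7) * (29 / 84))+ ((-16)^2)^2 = 35738345 / 546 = 65454.84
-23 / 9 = -2.56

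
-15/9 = -5/3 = -1.67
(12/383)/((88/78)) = 117/4213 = 0.03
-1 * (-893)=893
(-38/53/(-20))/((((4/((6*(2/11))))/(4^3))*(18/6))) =608/2915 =0.21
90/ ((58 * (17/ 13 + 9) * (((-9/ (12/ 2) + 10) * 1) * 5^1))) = 117/ 33031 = 0.00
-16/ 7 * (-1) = 16/ 7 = 2.29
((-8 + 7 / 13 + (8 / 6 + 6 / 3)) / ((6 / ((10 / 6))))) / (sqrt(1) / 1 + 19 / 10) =-4025 / 10179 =-0.40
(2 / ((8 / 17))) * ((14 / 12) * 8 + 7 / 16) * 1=7973 / 192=41.53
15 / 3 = 5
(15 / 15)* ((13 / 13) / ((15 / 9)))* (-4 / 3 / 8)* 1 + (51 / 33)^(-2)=921 / 2890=0.32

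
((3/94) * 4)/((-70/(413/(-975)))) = 59/76375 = 0.00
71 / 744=0.10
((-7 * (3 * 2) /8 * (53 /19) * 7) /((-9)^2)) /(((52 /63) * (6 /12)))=-18179 /5928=-3.07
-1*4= -4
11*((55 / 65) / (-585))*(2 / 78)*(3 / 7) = -121 / 692055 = -0.00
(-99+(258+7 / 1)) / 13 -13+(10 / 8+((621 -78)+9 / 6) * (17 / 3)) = 160499 / 52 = 3086.52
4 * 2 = 8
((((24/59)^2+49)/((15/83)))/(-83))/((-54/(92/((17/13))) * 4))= 1.07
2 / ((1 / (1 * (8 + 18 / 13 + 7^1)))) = 426 / 13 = 32.77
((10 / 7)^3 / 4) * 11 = 2750 / 343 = 8.02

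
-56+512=456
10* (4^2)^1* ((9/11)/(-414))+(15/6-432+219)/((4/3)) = -320179/2024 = -158.19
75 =75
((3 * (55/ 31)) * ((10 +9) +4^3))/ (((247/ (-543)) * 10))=-1487277/ 15314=-97.12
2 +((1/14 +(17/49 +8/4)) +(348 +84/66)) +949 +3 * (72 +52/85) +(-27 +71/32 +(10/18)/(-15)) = 59206348811/39584160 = 1495.71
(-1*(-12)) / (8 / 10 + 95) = 60 / 479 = 0.13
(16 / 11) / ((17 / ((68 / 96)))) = 2 / 33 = 0.06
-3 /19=-0.16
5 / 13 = 0.38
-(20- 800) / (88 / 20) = 1950 / 11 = 177.27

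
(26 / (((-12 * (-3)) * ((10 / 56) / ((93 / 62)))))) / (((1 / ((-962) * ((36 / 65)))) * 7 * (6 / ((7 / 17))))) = -13468 / 425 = -31.69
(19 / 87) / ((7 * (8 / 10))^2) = 475 / 68208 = 0.01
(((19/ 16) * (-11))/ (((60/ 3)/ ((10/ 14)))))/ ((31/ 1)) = -209/ 13888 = -0.02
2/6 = 0.33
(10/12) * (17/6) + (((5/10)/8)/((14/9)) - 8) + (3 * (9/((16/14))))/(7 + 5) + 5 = 1381/1008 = 1.37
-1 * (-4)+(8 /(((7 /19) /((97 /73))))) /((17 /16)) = 270652 /8687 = 31.16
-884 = -884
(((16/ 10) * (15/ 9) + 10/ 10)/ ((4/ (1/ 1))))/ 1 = 11/ 12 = 0.92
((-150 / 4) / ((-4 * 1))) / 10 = 0.94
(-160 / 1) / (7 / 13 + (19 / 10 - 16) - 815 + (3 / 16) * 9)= 166400 / 859949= 0.19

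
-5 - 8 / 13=-5.62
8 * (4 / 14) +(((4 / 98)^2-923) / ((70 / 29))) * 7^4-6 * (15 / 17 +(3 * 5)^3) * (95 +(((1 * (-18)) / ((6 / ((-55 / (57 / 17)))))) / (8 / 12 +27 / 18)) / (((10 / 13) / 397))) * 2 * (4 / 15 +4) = -46201736541713 / 22610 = -2043420457.40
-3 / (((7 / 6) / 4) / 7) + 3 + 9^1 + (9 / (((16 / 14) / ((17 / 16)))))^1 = -6609 / 128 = -51.63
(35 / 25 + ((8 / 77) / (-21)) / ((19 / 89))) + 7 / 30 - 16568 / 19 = -267409871 / 307230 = -870.39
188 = 188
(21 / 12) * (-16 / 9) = -28 / 9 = -3.11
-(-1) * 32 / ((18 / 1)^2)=8 / 81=0.10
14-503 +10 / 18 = -4396 / 9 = -488.44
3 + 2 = 5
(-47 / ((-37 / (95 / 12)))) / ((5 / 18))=2679 / 74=36.20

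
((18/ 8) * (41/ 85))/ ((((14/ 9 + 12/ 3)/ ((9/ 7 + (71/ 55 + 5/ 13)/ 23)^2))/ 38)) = 1543284483846219/ 112637437412500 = 13.70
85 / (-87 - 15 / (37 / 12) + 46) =-3145 / 1697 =-1.85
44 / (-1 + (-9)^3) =-22 / 365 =-0.06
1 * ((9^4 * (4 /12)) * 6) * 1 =13122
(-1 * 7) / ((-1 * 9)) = 7 / 9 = 0.78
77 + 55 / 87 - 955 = -76331 / 87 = -877.37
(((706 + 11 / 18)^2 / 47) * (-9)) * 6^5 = -34942959576 / 47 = -743467225.02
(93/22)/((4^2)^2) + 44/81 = 255341/456192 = 0.56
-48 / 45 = -16 / 15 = -1.07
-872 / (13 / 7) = -6104 / 13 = -469.54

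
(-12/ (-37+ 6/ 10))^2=0.11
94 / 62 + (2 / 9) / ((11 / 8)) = 5149 / 3069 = 1.68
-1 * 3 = -3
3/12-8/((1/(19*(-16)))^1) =9729/4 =2432.25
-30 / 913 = -0.03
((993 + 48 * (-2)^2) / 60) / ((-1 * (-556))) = 0.04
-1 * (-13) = 13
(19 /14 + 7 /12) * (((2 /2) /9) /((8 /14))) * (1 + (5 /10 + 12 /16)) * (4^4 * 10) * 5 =32600 /3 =10866.67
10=10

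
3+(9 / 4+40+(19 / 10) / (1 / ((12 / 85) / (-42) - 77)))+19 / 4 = -573023 / 5950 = -96.31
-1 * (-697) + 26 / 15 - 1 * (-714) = 21191 / 15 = 1412.73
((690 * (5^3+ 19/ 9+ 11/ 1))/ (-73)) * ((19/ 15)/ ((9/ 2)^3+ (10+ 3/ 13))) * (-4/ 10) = 225967456/ 34627185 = 6.53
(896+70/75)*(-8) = -107632/15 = -7175.47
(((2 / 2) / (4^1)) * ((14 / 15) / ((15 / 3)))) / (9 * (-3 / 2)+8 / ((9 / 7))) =-21 / 3275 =-0.01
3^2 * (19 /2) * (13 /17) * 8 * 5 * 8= 355680 /17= 20922.35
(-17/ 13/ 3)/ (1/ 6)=-34/ 13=-2.62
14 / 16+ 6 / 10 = 59 / 40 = 1.48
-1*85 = -85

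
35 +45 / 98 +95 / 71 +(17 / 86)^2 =947822861 / 25730684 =36.84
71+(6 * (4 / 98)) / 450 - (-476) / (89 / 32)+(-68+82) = 83779153 / 327075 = 256.15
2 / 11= 0.18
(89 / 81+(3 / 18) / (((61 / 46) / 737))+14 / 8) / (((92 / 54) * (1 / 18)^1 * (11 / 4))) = 5661033 / 15433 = 366.81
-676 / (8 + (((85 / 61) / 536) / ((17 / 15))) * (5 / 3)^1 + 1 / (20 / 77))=-110512480 / 1937863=-57.03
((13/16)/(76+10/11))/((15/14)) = 1001/101520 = 0.01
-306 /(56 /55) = -8415 /28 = -300.54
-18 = -18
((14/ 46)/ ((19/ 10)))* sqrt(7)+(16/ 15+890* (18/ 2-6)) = 2671.49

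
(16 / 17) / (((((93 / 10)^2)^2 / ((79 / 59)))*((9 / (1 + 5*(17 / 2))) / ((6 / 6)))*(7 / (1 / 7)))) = 183280000 / 11029353640641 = 0.00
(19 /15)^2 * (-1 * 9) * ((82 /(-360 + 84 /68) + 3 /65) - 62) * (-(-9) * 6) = 8430738786 /173875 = 48487.35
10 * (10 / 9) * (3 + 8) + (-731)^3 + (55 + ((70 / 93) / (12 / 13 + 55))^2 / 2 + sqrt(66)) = -1785610177641397406 / 4571247321 + sqrt(66) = -390617705.65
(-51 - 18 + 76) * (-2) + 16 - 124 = -122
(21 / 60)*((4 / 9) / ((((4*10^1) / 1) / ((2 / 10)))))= 7 / 9000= 0.00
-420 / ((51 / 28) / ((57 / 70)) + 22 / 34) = -90440 / 621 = -145.64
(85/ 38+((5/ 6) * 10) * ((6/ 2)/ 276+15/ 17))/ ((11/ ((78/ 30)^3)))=379195609/ 24515700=15.47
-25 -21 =-46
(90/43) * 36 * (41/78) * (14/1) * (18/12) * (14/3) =2169720/559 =3881.43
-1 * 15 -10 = -25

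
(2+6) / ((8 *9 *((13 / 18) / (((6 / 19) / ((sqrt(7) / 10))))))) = 120 *sqrt(7) / 1729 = 0.18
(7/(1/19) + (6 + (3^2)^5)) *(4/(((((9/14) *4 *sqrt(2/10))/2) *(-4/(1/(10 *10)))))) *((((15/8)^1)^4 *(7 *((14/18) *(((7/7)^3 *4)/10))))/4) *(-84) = 532913955 *sqrt(5)/2048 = 581851.48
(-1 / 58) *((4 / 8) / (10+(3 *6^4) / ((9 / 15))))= -1 / 752840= -0.00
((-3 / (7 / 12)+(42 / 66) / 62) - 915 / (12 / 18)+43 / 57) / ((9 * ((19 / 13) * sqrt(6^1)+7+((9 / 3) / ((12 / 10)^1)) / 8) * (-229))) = 6585258694144 / 54804348185895 - 623456444416 * sqrt(6) / 25959954403845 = 0.06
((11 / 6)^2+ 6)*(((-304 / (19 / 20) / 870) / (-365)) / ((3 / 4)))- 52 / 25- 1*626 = -2692477934 / 4286925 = -628.07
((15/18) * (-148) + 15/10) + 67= -54.83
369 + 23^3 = 12536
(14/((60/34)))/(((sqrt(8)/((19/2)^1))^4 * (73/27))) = 373.43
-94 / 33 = -2.85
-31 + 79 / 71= -2122 / 71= -29.89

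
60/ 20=3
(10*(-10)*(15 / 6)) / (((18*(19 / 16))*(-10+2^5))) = -0.53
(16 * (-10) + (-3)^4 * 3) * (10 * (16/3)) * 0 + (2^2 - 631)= -627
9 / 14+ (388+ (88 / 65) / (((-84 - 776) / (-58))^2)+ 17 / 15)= 49188291109 / 126194250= 389.78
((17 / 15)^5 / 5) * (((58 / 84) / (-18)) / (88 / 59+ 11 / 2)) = -2429375327 / 1184055468750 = -0.00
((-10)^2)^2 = 10000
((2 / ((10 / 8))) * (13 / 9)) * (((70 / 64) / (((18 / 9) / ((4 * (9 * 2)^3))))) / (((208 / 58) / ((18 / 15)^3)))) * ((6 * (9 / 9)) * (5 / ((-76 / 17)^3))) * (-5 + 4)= 6543541179 / 1371800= 4770.04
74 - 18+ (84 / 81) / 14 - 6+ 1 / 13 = 17603 / 351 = 50.15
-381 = -381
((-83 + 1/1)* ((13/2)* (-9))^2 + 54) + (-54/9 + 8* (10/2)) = -561073/2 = -280536.50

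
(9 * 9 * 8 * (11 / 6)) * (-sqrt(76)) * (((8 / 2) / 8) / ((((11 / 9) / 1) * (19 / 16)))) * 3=-46656 * sqrt(19) / 19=-10703.62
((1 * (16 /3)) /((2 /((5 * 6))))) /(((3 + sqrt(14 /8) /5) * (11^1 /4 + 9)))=96000 /41971-3200 * sqrt(7) /41971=2.09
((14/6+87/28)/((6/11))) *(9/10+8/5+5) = 25135/336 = 74.81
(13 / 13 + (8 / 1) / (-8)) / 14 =0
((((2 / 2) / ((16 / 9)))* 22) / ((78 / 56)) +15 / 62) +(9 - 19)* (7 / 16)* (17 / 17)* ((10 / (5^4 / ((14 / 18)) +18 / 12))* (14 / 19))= 60321869 / 6638619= 9.09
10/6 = 5/3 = 1.67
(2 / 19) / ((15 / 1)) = 2 / 285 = 0.01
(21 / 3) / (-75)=-7 / 75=-0.09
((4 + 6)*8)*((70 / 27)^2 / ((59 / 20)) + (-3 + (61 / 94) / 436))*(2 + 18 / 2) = -139615608110 / 220345353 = -633.62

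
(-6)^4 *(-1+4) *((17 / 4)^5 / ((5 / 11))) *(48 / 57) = 3795277761 / 380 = 9987573.06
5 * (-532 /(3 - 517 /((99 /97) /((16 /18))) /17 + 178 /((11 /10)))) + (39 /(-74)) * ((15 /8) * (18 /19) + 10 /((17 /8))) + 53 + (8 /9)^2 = 505371960088219 /16226592532632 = 31.14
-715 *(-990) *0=0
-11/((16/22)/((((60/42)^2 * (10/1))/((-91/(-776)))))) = -11737000/4459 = -2632.20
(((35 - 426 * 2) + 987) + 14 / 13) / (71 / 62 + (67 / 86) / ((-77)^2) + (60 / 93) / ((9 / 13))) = 158193593712 / 1920764729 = 82.36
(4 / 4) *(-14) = -14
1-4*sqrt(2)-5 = -4*sqrt(2)-4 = -9.66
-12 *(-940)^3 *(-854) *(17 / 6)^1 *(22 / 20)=-26528520726400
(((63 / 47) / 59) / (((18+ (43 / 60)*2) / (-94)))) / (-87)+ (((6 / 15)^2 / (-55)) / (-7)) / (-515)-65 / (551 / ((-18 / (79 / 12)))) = 218473784251768 / 674705947733125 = 0.32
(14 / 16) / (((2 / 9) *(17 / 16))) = 63 / 17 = 3.71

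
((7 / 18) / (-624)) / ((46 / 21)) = -49 / 172224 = -0.00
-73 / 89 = -0.82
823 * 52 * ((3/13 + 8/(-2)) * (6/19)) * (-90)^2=-7839568800/19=-412608884.21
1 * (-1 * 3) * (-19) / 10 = 57 / 10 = 5.70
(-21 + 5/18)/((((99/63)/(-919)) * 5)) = 2423.75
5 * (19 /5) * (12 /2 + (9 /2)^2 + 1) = 2071 /4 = 517.75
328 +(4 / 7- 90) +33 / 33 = 1677 / 7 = 239.57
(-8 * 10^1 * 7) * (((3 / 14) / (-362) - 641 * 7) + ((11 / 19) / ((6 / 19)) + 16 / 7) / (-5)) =1364657644 / 543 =2513181.66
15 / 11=1.36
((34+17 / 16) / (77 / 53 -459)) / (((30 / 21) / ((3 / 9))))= -69377 / 3880000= -0.02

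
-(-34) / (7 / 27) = 918 / 7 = 131.14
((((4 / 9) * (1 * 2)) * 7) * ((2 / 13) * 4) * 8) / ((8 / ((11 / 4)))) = 1232 / 117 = 10.53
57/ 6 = 19/ 2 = 9.50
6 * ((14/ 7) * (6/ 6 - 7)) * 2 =-144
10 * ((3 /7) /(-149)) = -30 /1043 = -0.03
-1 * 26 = -26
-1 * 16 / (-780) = 4 / 195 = 0.02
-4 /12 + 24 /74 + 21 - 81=-6661 /111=-60.01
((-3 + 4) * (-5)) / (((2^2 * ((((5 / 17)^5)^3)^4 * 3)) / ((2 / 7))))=-67132880600101282948735355994194317620764746587861166986121564248710884801 / 7285838599102589796530082821846008300781250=-9214159727388164199038816000000.00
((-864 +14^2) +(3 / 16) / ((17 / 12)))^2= 2062522225 / 4624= 446047.19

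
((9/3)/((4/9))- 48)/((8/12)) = -495/8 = -61.88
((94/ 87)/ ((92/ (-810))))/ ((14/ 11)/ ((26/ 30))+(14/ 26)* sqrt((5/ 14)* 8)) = -4.00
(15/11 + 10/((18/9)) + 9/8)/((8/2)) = 1.87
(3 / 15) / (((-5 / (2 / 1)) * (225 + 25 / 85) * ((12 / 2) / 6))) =-17 / 47875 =-0.00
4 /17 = 0.24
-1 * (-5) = 5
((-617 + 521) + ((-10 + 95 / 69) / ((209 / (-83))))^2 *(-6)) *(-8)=1330.91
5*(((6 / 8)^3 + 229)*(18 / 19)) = 660735 / 608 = 1086.74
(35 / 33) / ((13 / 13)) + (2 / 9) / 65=6847 / 6435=1.06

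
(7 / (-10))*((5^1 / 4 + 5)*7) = -245 / 8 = -30.62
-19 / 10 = -1.90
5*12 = 60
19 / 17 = 1.12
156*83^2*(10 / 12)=895570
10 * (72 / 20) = 36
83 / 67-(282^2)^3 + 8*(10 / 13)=-438039026309530265 / 871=-502915070389816.61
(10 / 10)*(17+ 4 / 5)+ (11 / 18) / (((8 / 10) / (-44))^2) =167977 / 90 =1866.41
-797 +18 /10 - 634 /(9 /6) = -18268 /15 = -1217.87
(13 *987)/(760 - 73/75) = 74025/4379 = 16.90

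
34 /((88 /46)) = 391 /22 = 17.77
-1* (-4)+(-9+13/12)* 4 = -83/3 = -27.67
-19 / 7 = -2.71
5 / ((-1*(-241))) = 5 / 241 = 0.02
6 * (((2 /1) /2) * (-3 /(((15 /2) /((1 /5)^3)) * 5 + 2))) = -36 /9379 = -0.00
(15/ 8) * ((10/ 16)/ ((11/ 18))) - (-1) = 1027/ 352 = 2.92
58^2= 3364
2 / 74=1 / 37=0.03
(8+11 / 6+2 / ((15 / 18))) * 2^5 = 5872 / 15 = 391.47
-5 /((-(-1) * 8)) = -5 /8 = -0.62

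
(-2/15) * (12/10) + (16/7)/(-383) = -11124/67025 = -0.17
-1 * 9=-9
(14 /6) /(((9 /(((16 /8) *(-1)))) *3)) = -14 /81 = -0.17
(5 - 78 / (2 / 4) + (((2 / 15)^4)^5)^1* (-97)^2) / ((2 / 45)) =-50211376624202718405432791 / 14778918800354003906250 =-3397.50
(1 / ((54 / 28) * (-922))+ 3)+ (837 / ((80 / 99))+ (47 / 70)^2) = 253533689537 / 243961200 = 1039.24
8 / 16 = 1 / 2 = 0.50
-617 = -617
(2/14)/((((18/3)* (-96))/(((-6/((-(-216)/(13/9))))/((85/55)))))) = 143/22208256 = 0.00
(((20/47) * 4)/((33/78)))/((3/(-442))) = -919360/1551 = -592.75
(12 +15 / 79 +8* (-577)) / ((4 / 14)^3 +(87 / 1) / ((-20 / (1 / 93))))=77344654660 / 393973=196319.68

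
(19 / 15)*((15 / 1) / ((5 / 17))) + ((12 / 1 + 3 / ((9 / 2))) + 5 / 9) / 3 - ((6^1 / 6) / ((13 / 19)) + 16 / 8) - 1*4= 108013 / 1755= 61.55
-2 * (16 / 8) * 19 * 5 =-380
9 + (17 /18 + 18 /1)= 503 /18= 27.94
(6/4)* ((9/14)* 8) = 54/7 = 7.71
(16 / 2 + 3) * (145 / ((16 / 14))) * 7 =78155 / 8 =9769.38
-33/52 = -0.63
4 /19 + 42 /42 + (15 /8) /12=831 /608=1.37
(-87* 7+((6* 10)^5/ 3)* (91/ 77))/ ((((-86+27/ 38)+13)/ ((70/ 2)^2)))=-156854568161550/ 30217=-5190937821.81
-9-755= -764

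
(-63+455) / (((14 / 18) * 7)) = 72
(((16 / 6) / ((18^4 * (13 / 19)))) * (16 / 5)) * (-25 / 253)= -760 / 64737387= -0.00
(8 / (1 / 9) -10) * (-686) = -42532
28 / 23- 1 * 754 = -17314 / 23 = -752.78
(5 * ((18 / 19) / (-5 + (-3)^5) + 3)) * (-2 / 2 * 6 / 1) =-105885 / 1178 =-89.89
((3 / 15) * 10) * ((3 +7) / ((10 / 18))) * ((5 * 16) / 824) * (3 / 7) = 1080 / 721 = 1.50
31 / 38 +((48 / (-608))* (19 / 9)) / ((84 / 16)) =0.78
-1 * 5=-5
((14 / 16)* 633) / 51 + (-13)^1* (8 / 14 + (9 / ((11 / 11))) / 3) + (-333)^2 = 105532467 / 952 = 110853.43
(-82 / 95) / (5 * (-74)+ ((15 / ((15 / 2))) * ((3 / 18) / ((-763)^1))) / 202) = 37914996 / 16252586795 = 0.00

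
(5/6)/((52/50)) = 125/156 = 0.80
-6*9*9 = -486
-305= -305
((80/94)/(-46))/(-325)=4/70265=0.00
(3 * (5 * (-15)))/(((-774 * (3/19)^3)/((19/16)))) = 3258025/37152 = 87.69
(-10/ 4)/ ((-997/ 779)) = 3895/ 1994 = 1.95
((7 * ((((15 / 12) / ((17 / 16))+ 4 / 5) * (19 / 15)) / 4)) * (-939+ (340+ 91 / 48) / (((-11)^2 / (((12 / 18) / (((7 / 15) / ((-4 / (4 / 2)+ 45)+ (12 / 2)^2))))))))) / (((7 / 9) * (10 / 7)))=-5029653153 / 2057000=-2445.14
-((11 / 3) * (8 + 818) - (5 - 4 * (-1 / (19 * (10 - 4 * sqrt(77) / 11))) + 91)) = -41288684 / 14079 + 4 * sqrt(77) / 4693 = -2932.64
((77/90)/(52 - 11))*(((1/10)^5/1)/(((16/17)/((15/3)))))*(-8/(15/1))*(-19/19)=1309/2214000000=0.00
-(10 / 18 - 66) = 589 / 9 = 65.44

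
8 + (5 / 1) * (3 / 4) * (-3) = -13 / 4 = -3.25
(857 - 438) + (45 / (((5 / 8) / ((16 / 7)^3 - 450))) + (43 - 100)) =-10694122 / 343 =-31178.20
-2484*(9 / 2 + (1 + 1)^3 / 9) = -13386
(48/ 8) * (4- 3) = 6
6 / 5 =1.20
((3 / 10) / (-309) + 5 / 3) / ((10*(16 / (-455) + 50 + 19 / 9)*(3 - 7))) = -1405131 / 1757188240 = -0.00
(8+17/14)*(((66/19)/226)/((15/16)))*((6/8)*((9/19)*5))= 76626/285551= 0.27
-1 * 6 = -6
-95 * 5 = -475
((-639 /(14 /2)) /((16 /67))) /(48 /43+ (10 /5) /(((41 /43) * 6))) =-226437957 /868336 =-260.77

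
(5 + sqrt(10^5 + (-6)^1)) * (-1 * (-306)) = 1530 + 5202 * sqrt(346) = 98292.79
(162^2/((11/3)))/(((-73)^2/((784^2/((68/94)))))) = 1137237760512/996523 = 1141205.73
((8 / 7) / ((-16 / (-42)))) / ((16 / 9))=27 / 16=1.69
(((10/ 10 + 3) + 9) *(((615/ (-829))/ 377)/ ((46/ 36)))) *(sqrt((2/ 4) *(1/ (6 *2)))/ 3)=-615 *sqrt(6)/ 1105886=-0.00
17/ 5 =3.40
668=668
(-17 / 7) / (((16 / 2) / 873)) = -265.02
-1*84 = -84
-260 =-260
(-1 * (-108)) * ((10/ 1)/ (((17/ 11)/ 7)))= 83160/ 17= 4891.76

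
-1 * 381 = -381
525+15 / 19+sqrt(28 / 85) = 2 * sqrt(595) / 85+9990 / 19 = 526.36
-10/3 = -3.33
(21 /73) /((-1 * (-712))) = 0.00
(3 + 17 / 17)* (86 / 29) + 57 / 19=431 / 29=14.86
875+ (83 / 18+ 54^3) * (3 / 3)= 2850185 / 18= 158343.61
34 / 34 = 1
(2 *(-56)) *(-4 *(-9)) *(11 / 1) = -44352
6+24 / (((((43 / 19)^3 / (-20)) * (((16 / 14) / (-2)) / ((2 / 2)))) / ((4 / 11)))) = 28293702 / 874577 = 32.35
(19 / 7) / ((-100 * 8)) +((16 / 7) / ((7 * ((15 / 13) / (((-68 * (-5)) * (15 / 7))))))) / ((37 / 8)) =452573553 / 10152800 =44.58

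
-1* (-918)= 918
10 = 10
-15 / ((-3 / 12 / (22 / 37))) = 1320 / 37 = 35.68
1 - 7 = -6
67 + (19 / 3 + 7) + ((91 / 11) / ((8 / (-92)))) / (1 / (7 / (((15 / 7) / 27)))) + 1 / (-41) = -112444019 / 13530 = -8310.72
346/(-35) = -346/35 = -9.89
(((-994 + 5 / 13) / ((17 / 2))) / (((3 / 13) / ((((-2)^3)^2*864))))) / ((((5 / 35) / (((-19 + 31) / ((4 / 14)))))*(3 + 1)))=-34998663168 / 17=-2058744892.24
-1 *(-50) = 50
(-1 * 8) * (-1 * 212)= 1696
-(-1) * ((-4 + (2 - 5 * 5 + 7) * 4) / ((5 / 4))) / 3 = -272 / 15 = -18.13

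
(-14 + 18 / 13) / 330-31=-66577 / 2145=-31.04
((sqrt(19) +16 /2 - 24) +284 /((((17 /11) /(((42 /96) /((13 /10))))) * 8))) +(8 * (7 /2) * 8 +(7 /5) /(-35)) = sqrt(19) +19067039 /88400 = 220.05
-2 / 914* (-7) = 0.02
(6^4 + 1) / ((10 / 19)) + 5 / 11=271123 / 110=2464.75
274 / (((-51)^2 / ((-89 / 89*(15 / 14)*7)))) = -685 / 867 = -0.79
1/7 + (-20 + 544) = 524.14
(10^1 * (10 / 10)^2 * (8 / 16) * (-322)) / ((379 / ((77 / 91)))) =-17710 / 4927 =-3.59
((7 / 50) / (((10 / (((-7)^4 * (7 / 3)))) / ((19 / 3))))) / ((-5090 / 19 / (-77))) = 142.78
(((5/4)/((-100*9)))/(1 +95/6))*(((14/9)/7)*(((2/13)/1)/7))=-1/2481570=-0.00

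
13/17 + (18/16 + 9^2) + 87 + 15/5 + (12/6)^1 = 174.89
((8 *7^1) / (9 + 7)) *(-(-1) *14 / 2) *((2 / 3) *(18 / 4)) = 73.50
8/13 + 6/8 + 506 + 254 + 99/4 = 20439/26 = 786.12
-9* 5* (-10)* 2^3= 3600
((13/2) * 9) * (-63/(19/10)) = -36855/19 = -1939.74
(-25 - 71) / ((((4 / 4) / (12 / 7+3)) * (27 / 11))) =-3872 / 21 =-184.38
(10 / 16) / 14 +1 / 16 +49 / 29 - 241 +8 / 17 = -3295465 / 13804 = -238.73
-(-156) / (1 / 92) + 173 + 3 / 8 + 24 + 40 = 116715 / 8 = 14589.38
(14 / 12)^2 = 49 / 36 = 1.36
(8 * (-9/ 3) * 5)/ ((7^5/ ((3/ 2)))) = -180/ 16807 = -0.01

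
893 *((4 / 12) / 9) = 893 / 27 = 33.07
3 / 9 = 1 / 3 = 0.33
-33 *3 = -99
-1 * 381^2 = -145161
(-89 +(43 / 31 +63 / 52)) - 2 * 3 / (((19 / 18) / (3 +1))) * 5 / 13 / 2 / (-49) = -86.31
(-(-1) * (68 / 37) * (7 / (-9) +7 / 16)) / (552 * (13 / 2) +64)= -833 / 4864464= -0.00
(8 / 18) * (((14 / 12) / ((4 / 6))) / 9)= 7 / 81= 0.09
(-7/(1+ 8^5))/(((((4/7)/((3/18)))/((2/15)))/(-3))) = 49/1966140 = 0.00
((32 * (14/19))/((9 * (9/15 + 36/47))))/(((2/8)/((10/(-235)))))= -17920/54891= -0.33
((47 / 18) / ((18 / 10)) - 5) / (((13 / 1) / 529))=-304175 / 2106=-144.43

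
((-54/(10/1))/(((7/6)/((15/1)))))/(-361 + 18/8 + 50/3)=5832/28735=0.20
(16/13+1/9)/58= 157/6786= 0.02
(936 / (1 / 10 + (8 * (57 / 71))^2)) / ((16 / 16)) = 47183760 / 2084401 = 22.64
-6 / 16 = -3 / 8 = -0.38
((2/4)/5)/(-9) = -1/90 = -0.01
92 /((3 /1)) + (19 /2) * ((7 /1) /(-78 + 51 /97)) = 448019 /15030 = 29.81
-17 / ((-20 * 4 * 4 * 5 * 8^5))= 17 / 52428800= 0.00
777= 777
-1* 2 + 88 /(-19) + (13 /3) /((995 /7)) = -374381 /56715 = -6.60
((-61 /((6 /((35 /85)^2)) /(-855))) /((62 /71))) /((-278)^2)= 60482415 /2769549424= 0.02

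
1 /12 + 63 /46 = 401 /276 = 1.45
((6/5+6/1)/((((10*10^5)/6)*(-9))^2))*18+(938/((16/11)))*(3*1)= 302285156250009/156250000000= 1934.63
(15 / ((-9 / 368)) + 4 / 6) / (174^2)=-919 / 45414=-0.02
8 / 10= 4 / 5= 0.80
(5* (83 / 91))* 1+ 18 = 2053 / 91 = 22.56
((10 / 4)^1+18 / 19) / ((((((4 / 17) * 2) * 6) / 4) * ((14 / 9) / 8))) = 6681 / 266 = 25.12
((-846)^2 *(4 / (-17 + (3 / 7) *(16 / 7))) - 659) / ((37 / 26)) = -126036.80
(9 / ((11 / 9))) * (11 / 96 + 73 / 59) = 206739 / 20768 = 9.95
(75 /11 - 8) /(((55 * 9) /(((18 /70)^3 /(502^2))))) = -1053 /6536826257500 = -0.00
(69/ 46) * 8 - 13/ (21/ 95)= -983/ 21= -46.81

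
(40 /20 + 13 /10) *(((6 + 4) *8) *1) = 264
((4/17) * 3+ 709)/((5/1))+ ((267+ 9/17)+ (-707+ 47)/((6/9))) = -9869/17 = -580.53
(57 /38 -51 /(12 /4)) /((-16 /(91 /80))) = 2821 /2560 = 1.10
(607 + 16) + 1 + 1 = 625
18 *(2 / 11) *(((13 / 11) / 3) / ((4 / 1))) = 39 / 121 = 0.32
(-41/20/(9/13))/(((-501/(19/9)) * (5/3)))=10127/1352700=0.01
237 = 237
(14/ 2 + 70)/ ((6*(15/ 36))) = 154/ 5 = 30.80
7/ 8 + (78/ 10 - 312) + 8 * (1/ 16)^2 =-48527/ 160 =-303.29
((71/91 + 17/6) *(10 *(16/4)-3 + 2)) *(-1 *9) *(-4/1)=35514/7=5073.43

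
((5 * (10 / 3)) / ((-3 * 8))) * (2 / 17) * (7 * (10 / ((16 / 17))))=-875 / 144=-6.08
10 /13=0.77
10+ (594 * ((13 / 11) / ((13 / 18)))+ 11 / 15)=14741 / 15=982.73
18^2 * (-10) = -3240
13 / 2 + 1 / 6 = 20 / 3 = 6.67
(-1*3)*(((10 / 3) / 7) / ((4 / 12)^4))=-810 / 7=-115.71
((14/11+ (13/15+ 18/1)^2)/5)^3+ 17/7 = 4837799218201535198/13265806640625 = 364681.87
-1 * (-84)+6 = 90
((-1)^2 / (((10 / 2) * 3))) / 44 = 1 / 660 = 0.00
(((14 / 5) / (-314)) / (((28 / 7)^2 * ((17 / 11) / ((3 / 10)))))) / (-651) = 11 / 66191200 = 0.00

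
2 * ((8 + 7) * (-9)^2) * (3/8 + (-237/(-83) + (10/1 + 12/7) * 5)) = 349014825/2324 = 150178.50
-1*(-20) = 20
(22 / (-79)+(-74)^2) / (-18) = -72097 / 237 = -304.21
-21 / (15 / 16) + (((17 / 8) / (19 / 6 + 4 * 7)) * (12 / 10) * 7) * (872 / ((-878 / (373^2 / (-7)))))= 54486050 / 4829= 11283.09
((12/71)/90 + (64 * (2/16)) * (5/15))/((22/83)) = 10.07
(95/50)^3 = 6859/1000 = 6.86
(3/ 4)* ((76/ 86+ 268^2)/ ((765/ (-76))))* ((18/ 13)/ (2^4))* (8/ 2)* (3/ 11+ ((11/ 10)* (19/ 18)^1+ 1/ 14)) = -529982789/ 190060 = -2788.50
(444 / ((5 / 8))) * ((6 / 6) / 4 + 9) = 32856 / 5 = 6571.20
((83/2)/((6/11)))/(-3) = -913/36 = -25.36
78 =78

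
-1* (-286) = 286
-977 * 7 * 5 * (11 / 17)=-376145 / 17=-22126.18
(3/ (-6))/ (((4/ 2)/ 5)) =-1.25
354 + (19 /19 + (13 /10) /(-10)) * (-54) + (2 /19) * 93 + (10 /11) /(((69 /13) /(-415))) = 177182971 /721050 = 245.73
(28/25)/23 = 28/575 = 0.05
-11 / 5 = -2.20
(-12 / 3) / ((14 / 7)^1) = -2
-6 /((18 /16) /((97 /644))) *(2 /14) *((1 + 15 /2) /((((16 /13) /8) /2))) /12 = -21437 /20286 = -1.06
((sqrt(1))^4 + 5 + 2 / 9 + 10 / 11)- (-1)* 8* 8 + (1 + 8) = 7933 / 99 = 80.13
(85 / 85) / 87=1 / 87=0.01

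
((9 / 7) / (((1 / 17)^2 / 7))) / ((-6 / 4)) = -1734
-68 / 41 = -1.66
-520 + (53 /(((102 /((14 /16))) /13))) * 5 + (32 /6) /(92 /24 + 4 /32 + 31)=-335667547 /684624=-490.29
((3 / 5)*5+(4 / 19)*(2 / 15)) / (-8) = -863 / 2280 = -0.38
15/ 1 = 15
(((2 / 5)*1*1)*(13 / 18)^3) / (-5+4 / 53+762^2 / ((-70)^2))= 168805 / 127230912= 0.00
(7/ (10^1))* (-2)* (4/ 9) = -28/ 45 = -0.62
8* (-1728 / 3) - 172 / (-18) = -41386 / 9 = -4598.44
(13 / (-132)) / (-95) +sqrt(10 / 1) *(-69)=13 / 12540 - 69 *sqrt(10)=-218.20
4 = 4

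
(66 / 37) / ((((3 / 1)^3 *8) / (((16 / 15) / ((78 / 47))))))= 1034 / 194805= 0.01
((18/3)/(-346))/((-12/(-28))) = -7/173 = -0.04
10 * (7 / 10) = 7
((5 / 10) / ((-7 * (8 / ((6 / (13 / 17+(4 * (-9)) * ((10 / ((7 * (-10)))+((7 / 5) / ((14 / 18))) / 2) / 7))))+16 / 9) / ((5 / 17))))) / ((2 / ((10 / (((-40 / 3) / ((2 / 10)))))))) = -945 / 1436096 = -0.00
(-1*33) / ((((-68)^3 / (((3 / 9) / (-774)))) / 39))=-0.00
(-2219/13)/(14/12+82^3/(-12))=13314/3583801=0.00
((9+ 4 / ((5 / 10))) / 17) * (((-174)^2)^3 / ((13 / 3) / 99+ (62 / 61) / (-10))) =-1256960941388808480 / 2621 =-479573041353990.26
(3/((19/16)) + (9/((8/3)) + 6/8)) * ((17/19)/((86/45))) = 3.11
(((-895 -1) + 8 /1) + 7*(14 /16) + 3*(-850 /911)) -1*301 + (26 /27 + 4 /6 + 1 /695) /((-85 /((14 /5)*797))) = -71403540383053 /58122711000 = -1228.50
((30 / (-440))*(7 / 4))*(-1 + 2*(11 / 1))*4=-441 / 44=-10.02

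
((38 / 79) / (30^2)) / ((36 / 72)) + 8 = 142219 / 17775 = 8.00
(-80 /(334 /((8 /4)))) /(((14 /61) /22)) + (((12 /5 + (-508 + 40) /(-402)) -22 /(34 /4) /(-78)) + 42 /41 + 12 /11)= -4708149942422 /117097975995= -40.21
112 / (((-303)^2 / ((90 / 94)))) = 560 / 479447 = 0.00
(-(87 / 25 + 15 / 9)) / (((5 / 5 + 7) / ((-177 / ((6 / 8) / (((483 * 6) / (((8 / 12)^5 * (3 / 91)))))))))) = 40539917691 / 400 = 101349794.23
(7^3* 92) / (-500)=-7889 / 125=-63.11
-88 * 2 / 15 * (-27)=1584 / 5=316.80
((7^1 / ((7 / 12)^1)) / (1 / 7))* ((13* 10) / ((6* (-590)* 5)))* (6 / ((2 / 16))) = -8736 / 295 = -29.61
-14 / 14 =-1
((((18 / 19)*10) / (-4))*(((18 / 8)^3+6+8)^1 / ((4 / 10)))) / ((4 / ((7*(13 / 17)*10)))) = -166359375 / 82688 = -2011.89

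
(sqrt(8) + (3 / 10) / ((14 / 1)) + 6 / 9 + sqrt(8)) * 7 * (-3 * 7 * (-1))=932.71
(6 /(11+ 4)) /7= 2 /35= 0.06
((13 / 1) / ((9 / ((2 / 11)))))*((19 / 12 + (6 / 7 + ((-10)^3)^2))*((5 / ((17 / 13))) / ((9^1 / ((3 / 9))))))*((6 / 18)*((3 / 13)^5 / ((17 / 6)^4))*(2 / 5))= 0.05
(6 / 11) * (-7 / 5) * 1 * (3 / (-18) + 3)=-119 / 55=-2.16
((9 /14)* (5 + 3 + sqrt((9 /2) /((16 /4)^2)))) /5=27* sqrt(2) /560 + 36 /35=1.10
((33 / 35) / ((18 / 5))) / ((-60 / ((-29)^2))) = -9251 / 2520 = -3.67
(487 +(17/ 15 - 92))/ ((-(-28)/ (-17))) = -50507/ 210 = -240.51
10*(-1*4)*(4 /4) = -40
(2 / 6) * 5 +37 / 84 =59 / 28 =2.11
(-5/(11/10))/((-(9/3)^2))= 50/99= 0.51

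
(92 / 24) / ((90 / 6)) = 23 / 90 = 0.26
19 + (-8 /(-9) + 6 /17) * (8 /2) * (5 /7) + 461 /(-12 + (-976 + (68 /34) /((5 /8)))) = 116441021 /5273604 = 22.08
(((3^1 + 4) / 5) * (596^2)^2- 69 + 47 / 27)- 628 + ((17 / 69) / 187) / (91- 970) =1767807544265747981 / 10007415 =176649768623.14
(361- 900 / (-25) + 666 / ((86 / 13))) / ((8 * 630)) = 535 / 5418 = 0.10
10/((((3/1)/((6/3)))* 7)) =20/21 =0.95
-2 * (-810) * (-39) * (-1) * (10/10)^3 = 63180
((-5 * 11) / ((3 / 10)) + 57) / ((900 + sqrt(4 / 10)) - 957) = 379 * sqrt(10) / 48729 + 36005 / 16243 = 2.24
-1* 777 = -777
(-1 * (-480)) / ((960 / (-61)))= -61 / 2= -30.50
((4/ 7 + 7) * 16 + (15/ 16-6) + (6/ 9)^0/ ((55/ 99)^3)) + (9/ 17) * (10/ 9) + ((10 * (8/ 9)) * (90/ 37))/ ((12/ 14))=3902620651/ 26418000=147.73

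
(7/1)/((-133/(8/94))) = -4/893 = -0.00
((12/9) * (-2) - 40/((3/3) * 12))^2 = 36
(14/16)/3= 7/24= 0.29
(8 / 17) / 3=8 / 51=0.16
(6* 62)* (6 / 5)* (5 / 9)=248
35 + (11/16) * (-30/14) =3755/112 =33.53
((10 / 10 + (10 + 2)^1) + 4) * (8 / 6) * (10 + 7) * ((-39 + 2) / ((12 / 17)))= -181781 / 9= -20197.89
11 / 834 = 0.01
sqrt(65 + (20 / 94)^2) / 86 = 0.09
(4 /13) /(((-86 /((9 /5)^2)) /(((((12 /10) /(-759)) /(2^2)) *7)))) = 567 /17678375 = 0.00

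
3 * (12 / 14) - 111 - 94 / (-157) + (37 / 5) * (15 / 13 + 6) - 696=-53639926 / 71435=-750.89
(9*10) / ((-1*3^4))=-10 / 9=-1.11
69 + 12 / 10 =351 / 5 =70.20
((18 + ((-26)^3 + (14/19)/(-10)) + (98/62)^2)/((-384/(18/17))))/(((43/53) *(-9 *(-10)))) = 0.66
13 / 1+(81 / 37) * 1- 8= 266 / 37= 7.19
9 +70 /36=197 /18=10.94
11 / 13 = 0.85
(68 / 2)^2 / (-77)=-1156 / 77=-15.01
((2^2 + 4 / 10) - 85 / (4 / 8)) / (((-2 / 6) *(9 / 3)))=828 / 5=165.60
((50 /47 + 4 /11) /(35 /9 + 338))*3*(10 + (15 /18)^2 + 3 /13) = 5660091 /41361034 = 0.14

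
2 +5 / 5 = 3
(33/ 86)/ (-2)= -0.19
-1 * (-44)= 44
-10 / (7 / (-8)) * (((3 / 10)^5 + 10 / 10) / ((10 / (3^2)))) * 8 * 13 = 23456862 / 21875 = 1072.31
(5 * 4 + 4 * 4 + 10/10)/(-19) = -37/19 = -1.95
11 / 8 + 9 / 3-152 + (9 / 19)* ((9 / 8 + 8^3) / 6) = -32563 / 304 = -107.12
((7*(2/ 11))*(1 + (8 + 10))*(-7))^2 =28653.26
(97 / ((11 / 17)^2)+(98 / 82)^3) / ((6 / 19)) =6163276753 / 8339441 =739.05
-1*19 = -19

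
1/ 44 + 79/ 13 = 3489/ 572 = 6.10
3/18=1/6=0.17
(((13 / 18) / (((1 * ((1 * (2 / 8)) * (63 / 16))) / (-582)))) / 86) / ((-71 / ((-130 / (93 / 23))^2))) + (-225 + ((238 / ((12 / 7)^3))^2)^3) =11116396473.40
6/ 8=3/ 4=0.75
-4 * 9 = -36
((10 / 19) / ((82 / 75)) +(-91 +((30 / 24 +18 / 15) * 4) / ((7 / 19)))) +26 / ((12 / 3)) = -447291 / 7790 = -57.42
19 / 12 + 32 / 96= 23 / 12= 1.92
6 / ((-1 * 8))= -3 / 4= -0.75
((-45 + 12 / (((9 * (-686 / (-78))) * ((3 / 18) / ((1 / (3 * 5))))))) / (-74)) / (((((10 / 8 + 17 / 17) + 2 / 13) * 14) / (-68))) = -1841372 / 1500625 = -1.23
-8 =-8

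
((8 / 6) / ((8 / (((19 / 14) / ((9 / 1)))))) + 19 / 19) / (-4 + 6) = 775 / 1512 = 0.51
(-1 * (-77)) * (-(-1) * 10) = 770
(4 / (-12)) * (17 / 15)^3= -4913 / 10125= -0.49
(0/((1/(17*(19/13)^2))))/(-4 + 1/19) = 0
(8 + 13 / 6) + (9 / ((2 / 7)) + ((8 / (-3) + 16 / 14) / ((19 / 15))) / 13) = 215645 / 5187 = 41.57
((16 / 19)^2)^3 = 16777216 / 47045881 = 0.36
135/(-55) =-27/11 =-2.45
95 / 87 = 1.09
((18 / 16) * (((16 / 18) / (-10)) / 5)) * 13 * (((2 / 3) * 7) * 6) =-182 / 25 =-7.28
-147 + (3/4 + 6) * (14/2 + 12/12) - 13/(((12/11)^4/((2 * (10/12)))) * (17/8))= -13245521/132192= -100.20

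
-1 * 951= -951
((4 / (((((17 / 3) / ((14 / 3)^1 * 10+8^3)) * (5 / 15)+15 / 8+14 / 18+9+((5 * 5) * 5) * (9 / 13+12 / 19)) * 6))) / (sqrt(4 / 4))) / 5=4967664 / 6599864105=0.00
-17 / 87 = -0.20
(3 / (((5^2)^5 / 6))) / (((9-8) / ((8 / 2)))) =72 / 9765625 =0.00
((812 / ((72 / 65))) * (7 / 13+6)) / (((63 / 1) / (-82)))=-505325 / 81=-6238.58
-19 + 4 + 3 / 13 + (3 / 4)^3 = -11937 / 832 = -14.35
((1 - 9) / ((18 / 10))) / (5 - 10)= 8 / 9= 0.89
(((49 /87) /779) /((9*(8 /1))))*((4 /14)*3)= 7 /813276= 0.00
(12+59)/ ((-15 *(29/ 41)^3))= -4893391/ 365835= -13.38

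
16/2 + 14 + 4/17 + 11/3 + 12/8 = 2795/102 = 27.40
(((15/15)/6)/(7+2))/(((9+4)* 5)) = 1/3510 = 0.00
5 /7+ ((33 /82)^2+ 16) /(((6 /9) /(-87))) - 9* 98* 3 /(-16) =-91455295 /47068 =-1943.05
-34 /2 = -17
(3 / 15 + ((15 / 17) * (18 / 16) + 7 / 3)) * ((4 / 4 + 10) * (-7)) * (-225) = 8307915 / 136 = 61087.61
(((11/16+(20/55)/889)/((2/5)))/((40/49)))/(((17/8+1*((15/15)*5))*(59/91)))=68562221/150339552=0.46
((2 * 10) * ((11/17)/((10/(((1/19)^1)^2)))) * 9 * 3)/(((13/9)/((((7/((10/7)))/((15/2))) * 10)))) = 0.44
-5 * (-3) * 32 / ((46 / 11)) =2640 / 23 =114.78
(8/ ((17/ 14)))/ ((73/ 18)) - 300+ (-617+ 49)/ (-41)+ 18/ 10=-71925851/ 254405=-282.72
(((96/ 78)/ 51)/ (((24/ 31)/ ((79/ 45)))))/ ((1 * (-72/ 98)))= -120001/ 1611090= -0.07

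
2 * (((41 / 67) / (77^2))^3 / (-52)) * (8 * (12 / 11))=-3308208 / 8964060863287230701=-0.00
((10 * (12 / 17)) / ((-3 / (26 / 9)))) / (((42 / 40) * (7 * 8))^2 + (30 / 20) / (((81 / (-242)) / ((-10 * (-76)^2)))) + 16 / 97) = -1891500 / 72992112407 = -0.00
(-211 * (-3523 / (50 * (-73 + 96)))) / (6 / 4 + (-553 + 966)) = 743353 / 476675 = 1.56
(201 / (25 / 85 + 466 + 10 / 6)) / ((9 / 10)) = 5695 / 11933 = 0.48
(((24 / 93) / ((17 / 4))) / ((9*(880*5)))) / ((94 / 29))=29 / 61303275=0.00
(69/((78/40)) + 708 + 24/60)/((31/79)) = 3819334/2015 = 1895.45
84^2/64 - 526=-1663/4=-415.75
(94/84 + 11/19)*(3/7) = 1355/1862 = 0.73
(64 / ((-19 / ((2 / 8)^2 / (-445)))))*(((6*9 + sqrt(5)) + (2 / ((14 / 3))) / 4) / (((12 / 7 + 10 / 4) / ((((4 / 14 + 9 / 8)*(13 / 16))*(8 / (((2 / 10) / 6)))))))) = 3081*sqrt(5) / 99769 + 4667715 / 2793532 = 1.74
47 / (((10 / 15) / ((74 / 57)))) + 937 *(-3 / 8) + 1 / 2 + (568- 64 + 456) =106499 / 152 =700.65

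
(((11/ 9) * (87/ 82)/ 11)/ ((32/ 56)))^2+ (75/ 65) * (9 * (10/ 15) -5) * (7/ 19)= 111845503/ 239159232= 0.47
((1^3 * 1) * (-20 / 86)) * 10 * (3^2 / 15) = -60 / 43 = -1.40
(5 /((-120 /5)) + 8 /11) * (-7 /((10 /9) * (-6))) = 959 /1760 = 0.54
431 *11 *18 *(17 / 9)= 161194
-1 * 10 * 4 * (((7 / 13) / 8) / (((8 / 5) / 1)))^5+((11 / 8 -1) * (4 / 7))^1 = 74749316057831 / 348838720176128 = 0.21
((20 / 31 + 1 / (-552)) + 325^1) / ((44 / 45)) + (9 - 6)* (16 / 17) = 1433011143 / 4266592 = 335.87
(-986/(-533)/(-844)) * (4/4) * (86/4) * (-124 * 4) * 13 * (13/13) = 2628676/8651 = 303.86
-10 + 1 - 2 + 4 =-7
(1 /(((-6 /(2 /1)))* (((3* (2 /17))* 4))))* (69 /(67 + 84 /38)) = -7429 /31560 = -0.24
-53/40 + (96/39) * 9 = 10831/520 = 20.83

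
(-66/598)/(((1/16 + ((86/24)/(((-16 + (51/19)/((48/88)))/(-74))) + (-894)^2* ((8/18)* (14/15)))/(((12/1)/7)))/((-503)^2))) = -2530838906640/17529251117183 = -0.14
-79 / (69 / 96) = -2528 / 23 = -109.91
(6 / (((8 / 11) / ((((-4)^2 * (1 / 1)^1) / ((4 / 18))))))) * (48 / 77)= 2592 / 7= 370.29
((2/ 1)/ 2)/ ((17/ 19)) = 19/ 17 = 1.12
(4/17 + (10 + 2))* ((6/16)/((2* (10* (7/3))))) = 117/1190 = 0.10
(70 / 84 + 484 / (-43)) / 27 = -2689 / 6966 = -0.39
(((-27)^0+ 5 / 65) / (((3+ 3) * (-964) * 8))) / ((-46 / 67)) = 469 / 13835328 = 0.00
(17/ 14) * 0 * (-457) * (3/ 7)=0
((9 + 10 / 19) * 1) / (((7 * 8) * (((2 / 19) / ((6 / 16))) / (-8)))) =-543 / 112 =-4.85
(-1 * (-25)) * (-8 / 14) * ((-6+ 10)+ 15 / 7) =-4300 / 49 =-87.76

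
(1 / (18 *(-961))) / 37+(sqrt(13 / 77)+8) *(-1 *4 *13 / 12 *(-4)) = 52 *sqrt(1001) / 231+88750271 / 640026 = 145.79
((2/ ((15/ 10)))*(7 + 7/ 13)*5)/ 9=1960/ 351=5.58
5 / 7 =0.71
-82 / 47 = -1.74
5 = 5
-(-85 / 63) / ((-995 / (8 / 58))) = -68 / 363573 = -0.00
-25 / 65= -5 / 13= -0.38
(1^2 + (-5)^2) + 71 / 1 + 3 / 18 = 583 / 6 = 97.17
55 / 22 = 5 / 2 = 2.50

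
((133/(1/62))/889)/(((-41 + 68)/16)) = 18848/3429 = 5.50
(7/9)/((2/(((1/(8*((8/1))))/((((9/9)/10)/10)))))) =175/288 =0.61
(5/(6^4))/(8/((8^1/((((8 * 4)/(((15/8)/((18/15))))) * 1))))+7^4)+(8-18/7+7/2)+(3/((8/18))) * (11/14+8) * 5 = 167748633245/549191664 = 305.45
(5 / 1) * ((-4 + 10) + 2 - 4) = 20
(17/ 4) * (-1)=-17/ 4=-4.25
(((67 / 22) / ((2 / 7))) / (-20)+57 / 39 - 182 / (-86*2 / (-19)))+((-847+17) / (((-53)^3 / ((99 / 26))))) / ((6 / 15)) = -1400483647807 / 73235573840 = -19.12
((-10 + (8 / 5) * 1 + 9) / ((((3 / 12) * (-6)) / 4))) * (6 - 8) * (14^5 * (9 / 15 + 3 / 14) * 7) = 245247744 / 25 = 9809909.76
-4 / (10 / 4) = -8 / 5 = -1.60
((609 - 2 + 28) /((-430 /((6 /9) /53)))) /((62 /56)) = -0.02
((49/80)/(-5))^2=2401/160000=0.02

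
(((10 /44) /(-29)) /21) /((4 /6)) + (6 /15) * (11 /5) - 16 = -15.12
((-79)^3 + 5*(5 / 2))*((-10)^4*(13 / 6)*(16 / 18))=-256373780000 / 27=-9495325185.19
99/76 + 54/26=3339/988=3.38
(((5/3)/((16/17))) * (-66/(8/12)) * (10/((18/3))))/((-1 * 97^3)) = 4675/14602768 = 0.00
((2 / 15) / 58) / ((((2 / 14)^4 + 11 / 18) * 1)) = 14406 / 3832205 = 0.00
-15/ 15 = -1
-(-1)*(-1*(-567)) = 567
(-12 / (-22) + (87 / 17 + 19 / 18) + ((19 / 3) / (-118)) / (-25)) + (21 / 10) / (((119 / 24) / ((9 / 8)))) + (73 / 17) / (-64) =1132808623 / 158875200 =7.13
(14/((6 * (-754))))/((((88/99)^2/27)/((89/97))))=-454167/4680832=-0.10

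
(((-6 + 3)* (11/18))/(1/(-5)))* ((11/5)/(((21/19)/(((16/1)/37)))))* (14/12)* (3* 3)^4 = 2234628/37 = 60395.35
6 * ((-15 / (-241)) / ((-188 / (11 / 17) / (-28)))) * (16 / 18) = 6160 / 192559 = 0.03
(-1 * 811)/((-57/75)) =20275/19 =1067.11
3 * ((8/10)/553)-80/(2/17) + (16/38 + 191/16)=-561189047/840560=-667.64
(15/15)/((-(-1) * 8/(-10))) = -5/4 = -1.25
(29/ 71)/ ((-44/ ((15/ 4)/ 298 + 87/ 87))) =-493/ 52448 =-0.01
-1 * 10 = -10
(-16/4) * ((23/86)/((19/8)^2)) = -2944/15523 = -0.19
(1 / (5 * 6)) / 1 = 1 / 30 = 0.03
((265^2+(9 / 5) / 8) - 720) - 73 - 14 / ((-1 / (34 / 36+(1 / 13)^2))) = 4225066049 / 60840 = 69445.53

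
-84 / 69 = -28 / 23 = -1.22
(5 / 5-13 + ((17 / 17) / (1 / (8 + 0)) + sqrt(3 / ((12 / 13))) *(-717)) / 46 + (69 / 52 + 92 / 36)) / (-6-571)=85505 / 6210828 + 717 *sqrt(13) / 53084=0.06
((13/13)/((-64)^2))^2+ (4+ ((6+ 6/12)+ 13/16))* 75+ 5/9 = 128193658889/150994944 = 848.99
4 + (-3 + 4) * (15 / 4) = 31 / 4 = 7.75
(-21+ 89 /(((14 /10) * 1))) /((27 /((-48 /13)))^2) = 76288 /95823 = 0.80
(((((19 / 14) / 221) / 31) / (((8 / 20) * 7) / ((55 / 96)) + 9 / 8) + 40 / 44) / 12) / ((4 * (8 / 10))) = 15858755725 / 669849564384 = 0.02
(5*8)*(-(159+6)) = -6600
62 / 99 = 0.63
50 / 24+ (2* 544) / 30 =767 / 20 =38.35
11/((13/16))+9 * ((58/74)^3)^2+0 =521162176541/33354443317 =15.62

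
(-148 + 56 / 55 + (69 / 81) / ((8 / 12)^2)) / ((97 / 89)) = -8521127 / 64020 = -133.10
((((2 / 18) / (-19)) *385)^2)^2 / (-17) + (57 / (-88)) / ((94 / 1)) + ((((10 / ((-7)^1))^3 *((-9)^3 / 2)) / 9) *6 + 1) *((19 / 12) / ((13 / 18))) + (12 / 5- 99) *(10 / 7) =759085838770359784373 / 536143889997411696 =1415.82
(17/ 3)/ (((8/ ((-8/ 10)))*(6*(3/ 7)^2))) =-833/ 1620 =-0.51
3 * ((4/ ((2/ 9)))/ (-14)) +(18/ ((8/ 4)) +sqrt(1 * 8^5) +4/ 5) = 208/ 35 +128 * sqrt(2) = 186.96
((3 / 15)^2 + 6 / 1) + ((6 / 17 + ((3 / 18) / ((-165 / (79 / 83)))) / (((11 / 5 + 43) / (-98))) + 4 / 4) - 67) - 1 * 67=-99922070761 / 789242850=-126.60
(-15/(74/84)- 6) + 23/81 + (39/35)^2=-78938788/3671325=-21.50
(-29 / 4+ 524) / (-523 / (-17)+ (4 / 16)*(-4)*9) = 35139 / 1480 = 23.74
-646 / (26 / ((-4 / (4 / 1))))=323 / 13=24.85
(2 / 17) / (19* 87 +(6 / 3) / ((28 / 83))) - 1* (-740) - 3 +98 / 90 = 2622743762 / 3553425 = 738.09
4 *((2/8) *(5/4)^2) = 25/16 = 1.56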